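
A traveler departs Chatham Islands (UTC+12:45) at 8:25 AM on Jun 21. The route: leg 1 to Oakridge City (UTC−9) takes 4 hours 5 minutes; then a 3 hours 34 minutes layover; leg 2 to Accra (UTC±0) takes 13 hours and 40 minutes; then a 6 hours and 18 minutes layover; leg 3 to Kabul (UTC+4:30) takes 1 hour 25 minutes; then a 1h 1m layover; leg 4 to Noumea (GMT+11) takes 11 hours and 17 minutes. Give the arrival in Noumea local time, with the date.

12:00 AM on Jun 23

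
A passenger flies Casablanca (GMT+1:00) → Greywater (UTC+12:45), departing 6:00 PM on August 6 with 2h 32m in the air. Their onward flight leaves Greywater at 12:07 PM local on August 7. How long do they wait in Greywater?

Convert departure to UTC: 6:00 PM − 1:00 = 5:00 PM UTC on Aug 6.
Add 2 hours and 32 minutes flight time → 7:32 PM UTC.
Greywater is UTC+12:45, so local arrival = 7:32 PM + 12:45 = 8:17 AM on Aug 7.
Layover = 12:07 PM − 8:17 AM = 3 hours 50 minutes.

3 hours 50 minutes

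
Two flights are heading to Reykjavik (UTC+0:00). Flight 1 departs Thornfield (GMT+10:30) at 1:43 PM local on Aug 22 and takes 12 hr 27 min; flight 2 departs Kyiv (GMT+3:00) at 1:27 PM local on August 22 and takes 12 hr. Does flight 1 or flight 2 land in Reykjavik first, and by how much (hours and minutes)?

the first, by 6 hours 47 minutes

Flight 1 in UTC: 1:43 PM − 10:30 = 3:13 AM on Aug 22.
+12 hours 27 minutes → arrive 3:40 PM UTC on Aug 22.
Flight 2 in UTC: 1:27 PM − 3:00 = 10:27 AM on Aug 22.
+12 hours → arrive 10:27 PM UTC on Aug 22.
Flight 1 lands earlier by 6 hours 47 minutes.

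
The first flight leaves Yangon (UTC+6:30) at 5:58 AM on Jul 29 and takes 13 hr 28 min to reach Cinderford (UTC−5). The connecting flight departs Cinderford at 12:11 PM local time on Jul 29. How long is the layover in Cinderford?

Convert departure to UTC: 5:58 AM − 6:30 = 11:28 PM UTC on Jul 28.
Add 13 hours 28 minutes flight time → 12:56 PM UTC (Jul 29).
Cinderford is UTC−5:00, so local arrival = 12:56 PM − 5:00 = 7:56 AM on Jul 29.
Layover = 12:11 PM − 7:56 AM = 4 hours 15 minutes.

4 hours 15 minutes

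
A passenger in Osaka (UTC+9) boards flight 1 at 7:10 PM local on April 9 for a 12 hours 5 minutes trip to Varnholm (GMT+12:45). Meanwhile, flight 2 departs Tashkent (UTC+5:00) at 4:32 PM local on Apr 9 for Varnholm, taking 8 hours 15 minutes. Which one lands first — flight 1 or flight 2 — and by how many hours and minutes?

Flight 1 in UTC: 7:10 PM − 9:00 = 10:10 AM on Apr 9.
+12 hours and 5 minutes → arrive 10:15 PM UTC on Apr 9.
Flight 2 in UTC: 4:32 PM − 5:00 = 11:32 AM on Apr 9.
+8 hours 15 minutes → arrive 7:47 PM UTC on Apr 9.
Flight 2 lands earlier by 2 hours 28 minutes.

the second, by 2 hours 28 minutes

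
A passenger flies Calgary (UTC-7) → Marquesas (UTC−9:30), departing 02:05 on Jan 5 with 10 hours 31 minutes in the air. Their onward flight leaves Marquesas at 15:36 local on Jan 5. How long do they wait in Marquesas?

5 hours 30 minutes

Convert departure to UTC: 02:05 + 7:00 = 09:05 UTC on Jan 5.
Add 10 hours 31 minutes flight time → 19:36 UTC.
Marquesas is UTC−9:30, so local arrival = 19:36 − 9:30 = 10:06 on Jan 5.
Layover = 15:36 − 10:06 = 5 hours 30 minutes.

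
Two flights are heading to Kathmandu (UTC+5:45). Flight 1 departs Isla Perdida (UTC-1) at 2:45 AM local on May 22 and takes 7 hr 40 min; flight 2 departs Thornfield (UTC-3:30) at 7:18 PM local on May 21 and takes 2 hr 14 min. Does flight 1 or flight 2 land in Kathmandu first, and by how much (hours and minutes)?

the second, by 10 hours 23 minutes

Flight 1 in UTC: 2:45 AM + 1:00 = 3:45 AM on May 22.
+7 hours and 40 minutes → arrive 11:25 AM UTC on May 22.
Flight 2 in UTC: 7:18 PM + 3:30 = 10:48 PM on May 21.
+2 hours and 14 minutes → arrive 1:02 AM UTC on May 22.
Flight 2 lands earlier by 10 hours 23 minutes.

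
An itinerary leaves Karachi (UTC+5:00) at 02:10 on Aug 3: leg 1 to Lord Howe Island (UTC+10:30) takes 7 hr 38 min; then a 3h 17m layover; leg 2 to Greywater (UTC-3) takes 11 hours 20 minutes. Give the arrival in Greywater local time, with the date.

16:25 on August 3

Convert departure to UTC: 02:10 − 5:00 = 21:10 UTC on Aug 2.
Add 7 hours 38 minutes leg 1 → 04:48 UTC (Aug 3).
Add 3 hours and 17 minutes layover in Lord Howe Island → 08:05 UTC.
Add 11 hours and 20 minutes leg 2 → 19:25 UTC.
Greywater is UTC−3:00, so local arrival = 19:25 − 3:00 = 16:25 on Aug 3.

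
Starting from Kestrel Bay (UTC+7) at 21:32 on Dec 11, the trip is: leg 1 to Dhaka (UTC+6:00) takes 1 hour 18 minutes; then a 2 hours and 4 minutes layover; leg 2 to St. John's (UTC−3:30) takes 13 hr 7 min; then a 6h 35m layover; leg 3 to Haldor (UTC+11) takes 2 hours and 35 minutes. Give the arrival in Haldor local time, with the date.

Convert departure to UTC: 21:32 − 7:00 = 14:32 UTC on Dec 11.
Add 1 hour 18 minutes leg 1 → 15:50 UTC.
Add 2 hours 4 minutes layover in Dhaka → 17:54 UTC.
Add 13 hours 7 minutes leg 2 → 07:01 UTC (Dec 12).
Add 6 hours and 35 minutes layover in St. John's → 13:36 UTC.
Add 2 hours and 35 minutes leg 3 → 16:11 UTC.
Haldor is UTC+11:00, so local arrival = 16:11 + 11:00 = 03:11 on Dec 13.

03:11 on December 13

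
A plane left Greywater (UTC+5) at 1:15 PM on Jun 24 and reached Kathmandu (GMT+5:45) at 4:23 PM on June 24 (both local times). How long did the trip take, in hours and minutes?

Departure in UTC: 1:15 PM − 5:00 = 8:15 AM on Jun 24.
Arrival in UTC: 4:23 PM − 5:45 = 10:38 AM on Jun 24.
Elapsed = 10:38 AM − 8:15 AM = 2 hours 23 minutes.

2 hours 23 minutes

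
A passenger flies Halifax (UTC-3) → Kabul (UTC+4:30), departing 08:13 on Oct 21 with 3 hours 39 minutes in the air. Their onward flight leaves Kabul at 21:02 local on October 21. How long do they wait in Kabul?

1 hour 40 minutes

Convert departure to UTC: 08:13 + 3:00 = 11:13 UTC on Oct 21.
Add 3 hours and 39 minutes flight time → 14:52 UTC.
Kabul is UTC+4:30, so local arrival = 14:52 + 4:30 = 19:22 on Oct 21.
Layover = 21:02 − 19:22 = 1 hour 40 minutes.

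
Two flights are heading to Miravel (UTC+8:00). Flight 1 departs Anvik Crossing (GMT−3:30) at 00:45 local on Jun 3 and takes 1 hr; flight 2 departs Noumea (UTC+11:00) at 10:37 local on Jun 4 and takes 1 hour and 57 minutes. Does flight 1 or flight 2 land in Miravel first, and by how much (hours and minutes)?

Flight 1 in UTC: 00:45 + 3:30 = 04:15 on Jun 3.
+1 hour → arrive 05:15 UTC on Jun 3.
Flight 2 in UTC: 10:37 − 11:00 = 23:37 on Jun 3.
+1 hour and 57 minutes → arrive 01:34 UTC on Jun 4.
Flight 1 lands earlier by 20 hours 19 minutes.

the first, by 20 hours 19 minutes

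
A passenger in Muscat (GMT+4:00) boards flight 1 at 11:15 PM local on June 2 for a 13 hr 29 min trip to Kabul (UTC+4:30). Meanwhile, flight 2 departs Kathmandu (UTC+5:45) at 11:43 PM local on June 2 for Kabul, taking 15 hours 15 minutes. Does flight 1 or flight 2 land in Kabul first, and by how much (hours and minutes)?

Flight 1 in UTC: 11:15 PM − 4:00 = 7:15 PM on Jun 2.
+13 hours and 29 minutes → arrive 8:44 AM UTC on Jun 3.
Flight 2 in UTC: 11:43 PM − 5:45 = 5:58 PM on Jun 2.
+15 hours 15 minutes → arrive 9:13 AM UTC on Jun 3.
Flight 1 lands earlier by 29 minutes.

the first, by 29 minutes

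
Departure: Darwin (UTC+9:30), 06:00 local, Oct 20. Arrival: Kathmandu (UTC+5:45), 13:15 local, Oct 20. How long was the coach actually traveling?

11 hours

Departure in UTC: 06:00 − 9:30 = 20:30 on Oct 19.
Arrival in UTC: 13:15 − 5:45 = 07:30 on Oct 20.
Elapsed = 07:30 − 20:30 (+1 day) = 11 hours.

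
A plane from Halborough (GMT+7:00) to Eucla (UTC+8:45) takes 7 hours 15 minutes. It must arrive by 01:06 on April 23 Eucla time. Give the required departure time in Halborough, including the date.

Target arrival in UTC: 01:06 − 8:45 = 16:21 on Apr 22.
Subtract 7 hours 15 minutes → departure 09:06 UTC on Apr 22.
Halborough is UTC+7:00: 09:06 + 7:00 = 16:06 on Apr 22.

16:06 on Apr 22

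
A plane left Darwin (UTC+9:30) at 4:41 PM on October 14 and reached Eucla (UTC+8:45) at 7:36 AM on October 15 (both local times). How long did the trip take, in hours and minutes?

Eucla is 0:45 behind Darwin.
Clock-face elapsed time (ignoring zones) is 14 hours 55 minutes.
Actual elapsed = 14 hours 55 minutes + 0:45 = 15 hours 40 minutes.

15 hours 40 minutes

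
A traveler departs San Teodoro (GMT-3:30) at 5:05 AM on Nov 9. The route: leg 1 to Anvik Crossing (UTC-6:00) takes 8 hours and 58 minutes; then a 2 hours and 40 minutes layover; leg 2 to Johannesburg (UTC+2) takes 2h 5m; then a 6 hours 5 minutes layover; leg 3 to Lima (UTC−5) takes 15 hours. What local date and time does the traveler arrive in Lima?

2:23 PM on November 10

Convert departure to UTC: 5:05 AM + 3:30 = 8:35 AM UTC on Nov 9.
Add 8 hours 58 minutes leg 1 → 5:33 PM UTC.
Add 2 hours 40 minutes layover in Anvik Crossing → 8:13 PM UTC.
Add 2 hours 5 minutes leg 2 → 10:18 PM UTC.
Add 6 hours and 5 minutes layover in Johannesburg → 4:23 AM UTC (Nov 10).
Add 15 hours leg 3 → 7:23 PM UTC.
Lima is UTC−5:00, so local arrival = 7:23 PM − 5:00 = 2:23 PM on Nov 10.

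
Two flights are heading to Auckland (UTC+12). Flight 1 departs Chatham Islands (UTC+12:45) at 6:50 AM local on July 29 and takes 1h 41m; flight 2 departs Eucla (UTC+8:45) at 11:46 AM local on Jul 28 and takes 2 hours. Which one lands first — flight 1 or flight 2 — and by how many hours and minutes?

Flight 1 in UTC: 6:50 AM − 12:45 = 6:05 PM on Jul 28.
+1 hour 41 minutes → arrive 7:46 PM UTC on Jul 28.
Flight 2 in UTC: 11:46 AM − 8:45 = 3:01 AM on Jul 28.
+2 hours → arrive 5:01 AM UTC on Jul 28.
Flight 2 lands earlier by 14 hours 45 minutes.

the second, by 14 hours 45 minutes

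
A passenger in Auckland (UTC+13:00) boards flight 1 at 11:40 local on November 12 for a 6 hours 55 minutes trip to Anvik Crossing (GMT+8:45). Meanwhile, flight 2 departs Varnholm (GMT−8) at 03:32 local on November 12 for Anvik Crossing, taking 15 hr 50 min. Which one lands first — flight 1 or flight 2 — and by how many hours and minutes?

the first, by 21 hours 47 minutes

Flight 1 in UTC: 11:40 − 13:00 = 22:40 on Nov 11.
+6 hours and 55 minutes → arrive 05:35 UTC on Nov 12.
Flight 2 in UTC: 03:32 + 8:00 = 11:32 on Nov 12.
+15 hours 50 minutes → arrive 03:22 UTC on Nov 13.
Flight 1 lands earlier by 21 hours 47 minutes.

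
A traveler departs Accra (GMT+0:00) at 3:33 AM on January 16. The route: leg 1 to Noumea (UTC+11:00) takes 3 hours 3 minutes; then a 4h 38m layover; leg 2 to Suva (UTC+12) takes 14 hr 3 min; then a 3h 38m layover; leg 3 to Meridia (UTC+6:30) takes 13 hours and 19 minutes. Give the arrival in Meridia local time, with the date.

Accra is at UTC+0, so departure is already 3:33 AM UTC on Jan 16.
Add 3 hours 3 minutes leg 1 → 6:36 AM UTC.
Add 4 hours and 38 minutes layover in Noumea → 11:14 AM UTC.
Add 14 hours 3 minutes leg 2 → 1:17 AM UTC (Jan 17).
Add 3 hours 38 minutes layover in Suva → 4:55 AM UTC.
Add 13 hours and 19 minutes leg 3 → 6:14 PM UTC.
Meridia is UTC+6:30, so local arrival = 6:14 PM + 6:30 = 12:44 AM on Jan 18.

12:44 AM on Jan 18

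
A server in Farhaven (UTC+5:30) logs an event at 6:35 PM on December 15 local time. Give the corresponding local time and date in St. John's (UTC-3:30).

St. John's is 9:00 behind Farhaven.
Shift by the zone difference: 6:35 PM − 9:00 = 9:35 AM on Dec 15 in St. John's.

9:35 AM on December 15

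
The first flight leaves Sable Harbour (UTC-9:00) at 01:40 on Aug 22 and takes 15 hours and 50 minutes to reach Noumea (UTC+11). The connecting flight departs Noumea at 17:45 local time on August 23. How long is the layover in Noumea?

Convert departure to UTC: 01:40 + 9:00 = 10:40 UTC on Aug 22.
Add 15 hours 50 minutes flight time → 02:30 UTC (Aug 23).
Noumea is UTC+11:00, so local arrival = 02:30 + 11:00 = 13:30 on Aug 23.
Layover = 17:45 − 13:30 = 4 hours 15 minutes.

4 hours 15 minutes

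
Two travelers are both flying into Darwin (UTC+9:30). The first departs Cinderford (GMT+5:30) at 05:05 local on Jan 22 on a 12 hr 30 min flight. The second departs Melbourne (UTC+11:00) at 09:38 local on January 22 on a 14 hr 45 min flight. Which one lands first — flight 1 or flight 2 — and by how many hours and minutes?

Flight 1 in UTC: 05:05 − 5:30 = 23:35 on Jan 21.
+12 hours 30 minutes → arrive 12:05 UTC on Jan 22.
Flight 2 in UTC: 09:38 − 11:00 = 22:38 on Jan 21.
+14 hours and 45 minutes → arrive 13:23 UTC on Jan 22.
Flight 1 lands earlier by 1 hour 18 minutes.

the first, by 1 hour 18 minutes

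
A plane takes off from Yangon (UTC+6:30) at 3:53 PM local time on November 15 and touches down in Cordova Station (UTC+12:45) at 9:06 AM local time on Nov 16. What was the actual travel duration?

Departure in UTC: 3:53 PM − 6:30 = 9:23 AM on Nov 15.
Arrival in UTC: 9:06 AM − 12:45 = 8:21 PM on Nov 15.
Elapsed = 8:21 PM − 9:23 AM = 10 hours 58 minutes.

10 hours 58 minutes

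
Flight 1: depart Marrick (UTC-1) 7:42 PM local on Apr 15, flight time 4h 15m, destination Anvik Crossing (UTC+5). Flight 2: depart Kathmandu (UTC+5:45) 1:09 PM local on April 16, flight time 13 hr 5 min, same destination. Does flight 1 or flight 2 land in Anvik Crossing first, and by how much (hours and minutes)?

the first, by 19 hours 32 minutes

Flight 1 in UTC: 7:42 PM + 1:00 = 8:42 PM on Apr 15.
+4 hours and 15 minutes → arrive 12:57 AM UTC on Apr 16.
Flight 2 in UTC: 1:09 PM − 5:45 = 7:24 AM on Apr 16.
+13 hours 5 minutes → arrive 8:29 PM UTC on Apr 16.
Flight 1 lands earlier by 19 hours 32 minutes.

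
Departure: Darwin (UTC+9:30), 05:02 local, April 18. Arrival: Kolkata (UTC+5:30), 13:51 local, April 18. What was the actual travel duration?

12 hours 49 minutes

Kolkata is 4:00 behind Darwin.
Clock-face elapsed time (ignoring zones) is 8 hours 49 minutes.
Actual elapsed = 8 hours 49 minutes + 4:00 = 12 hours 49 minutes.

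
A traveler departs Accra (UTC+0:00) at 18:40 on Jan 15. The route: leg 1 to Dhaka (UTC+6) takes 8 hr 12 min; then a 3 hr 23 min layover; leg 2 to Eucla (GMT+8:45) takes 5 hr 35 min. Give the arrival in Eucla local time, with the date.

Accra is at UTC+0, so departure is already 18:40 UTC on Jan 15.
Add 8 hours 12 minutes leg 1 → 02:52 UTC (Jan 16).
Add 3 hours and 23 minutes layover in Dhaka → 06:15 UTC.
Add 5 hours 35 minutes leg 2 → 11:50 UTC.
Eucla is UTC+8:45, so local arrival = 11:50 + 8:45 = 20:35 on Jan 16.

20:35 on Jan 16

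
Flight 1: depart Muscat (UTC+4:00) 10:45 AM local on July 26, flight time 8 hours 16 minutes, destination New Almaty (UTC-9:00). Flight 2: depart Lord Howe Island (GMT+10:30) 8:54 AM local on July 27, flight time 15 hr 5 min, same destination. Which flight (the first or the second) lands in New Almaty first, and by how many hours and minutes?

the first, by 22 hours 28 minutes

Flight 1 in UTC: 10:45 AM − 4:00 = 6:45 AM on Jul 26.
+8 hours and 16 minutes → arrive 3:01 PM UTC on Jul 26.
Flight 2 in UTC: 8:54 AM − 10:30 = 10:24 PM on Jul 26.
+15 hours and 5 minutes → arrive 1:29 PM UTC on Jul 27.
Flight 1 lands earlier by 22 hours 28 minutes.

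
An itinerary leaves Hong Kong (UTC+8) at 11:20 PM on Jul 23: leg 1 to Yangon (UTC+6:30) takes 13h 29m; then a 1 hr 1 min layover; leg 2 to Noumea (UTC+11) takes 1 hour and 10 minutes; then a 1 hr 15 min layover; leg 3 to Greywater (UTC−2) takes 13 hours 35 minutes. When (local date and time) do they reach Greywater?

7:50 PM on July 24

Convert departure to UTC: 11:20 PM − 8:00 = 3:20 PM UTC on Jul 23.
Add 13 hours 29 minutes leg 1 → 4:49 AM UTC (Jul 24).
Add 1 hour 1 minute layover in Yangon → 5:50 AM UTC.
Add 1 hour 10 minutes leg 2 → 7:00 AM UTC.
Add 1 hour and 15 minutes layover in Noumea → 8:15 AM UTC.
Add 13 hours 35 minutes leg 3 → 9:50 PM UTC.
Greywater is UTC−2:00, so local arrival = 9:50 PM − 2:00 = 7:50 PM on Jul 24.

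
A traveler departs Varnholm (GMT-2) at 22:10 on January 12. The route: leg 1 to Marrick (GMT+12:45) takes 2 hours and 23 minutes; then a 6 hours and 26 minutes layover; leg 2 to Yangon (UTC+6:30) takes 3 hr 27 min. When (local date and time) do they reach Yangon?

18:56 on January 13

Convert departure to UTC: 22:10 + 2:00 = 00:10 UTC on Jan 13.
Add 2 hours 23 minutes leg 1 → 02:33 UTC.
Add 6 hours 26 minutes layover in Marrick → 08:59 UTC.
Add 3 hours 27 minutes leg 2 → 12:26 UTC.
Yangon is UTC+6:30, so local arrival = 12:26 + 6:30 = 18:56 on Jan 13.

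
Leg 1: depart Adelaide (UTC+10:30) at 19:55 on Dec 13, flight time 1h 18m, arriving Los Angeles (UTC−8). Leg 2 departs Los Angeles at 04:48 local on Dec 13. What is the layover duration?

Convert departure to UTC: 19:55 − 10:30 = 09:25 UTC on Dec 13.
Add 1 hour and 18 minutes flight time → 10:43 UTC.
Los Angeles is UTC−8:00, so local arrival = 10:43 − 8:00 = 02:43 on Dec 13.
Layover = 04:48 − 02:43 = 2 hours 5 minutes.

2 hours 5 minutes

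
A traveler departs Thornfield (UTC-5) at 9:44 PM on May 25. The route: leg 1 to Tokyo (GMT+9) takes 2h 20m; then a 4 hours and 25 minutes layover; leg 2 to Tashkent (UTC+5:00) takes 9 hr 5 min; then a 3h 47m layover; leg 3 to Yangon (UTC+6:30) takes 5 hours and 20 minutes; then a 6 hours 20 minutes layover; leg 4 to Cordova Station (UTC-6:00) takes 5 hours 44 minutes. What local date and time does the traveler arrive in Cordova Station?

Convert departure to UTC: 9:44 PM + 5:00 = 2:44 AM UTC on May 26.
Add 2 hours 20 minutes leg 1 → 5:04 AM UTC.
Add 4 hours and 25 minutes layover in Tokyo → 9:29 AM UTC.
Add 9 hours 5 minutes leg 2 → 6:34 PM UTC.
Add 3 hours 47 minutes layover in Tashkent → 10:21 PM UTC.
Add 5 hours 20 minutes leg 3 → 3:41 AM UTC (May 27).
Add 6 hours and 20 minutes layover in Yangon → 10:01 AM UTC.
Add 5 hours and 44 minutes leg 4 → 3:45 PM UTC.
Cordova Station is UTC−6:00, so local arrival = 3:45 PM − 6:00 = 9:45 AM on May 27.

9:45 AM on May 27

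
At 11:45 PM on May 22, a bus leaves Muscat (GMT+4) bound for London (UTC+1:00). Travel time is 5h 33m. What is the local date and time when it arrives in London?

2:18 AM on May 23

Convert departure to UTC: 11:45 PM − 4:00 = 7:45 PM UTC on May 22.
Add 5 hours and 33 minutes travel time → 1:18 AM UTC (May 23).
London is UTC+1:00, so local arrival = 1:18 AM + 1:00 = 2:18 AM on May 23.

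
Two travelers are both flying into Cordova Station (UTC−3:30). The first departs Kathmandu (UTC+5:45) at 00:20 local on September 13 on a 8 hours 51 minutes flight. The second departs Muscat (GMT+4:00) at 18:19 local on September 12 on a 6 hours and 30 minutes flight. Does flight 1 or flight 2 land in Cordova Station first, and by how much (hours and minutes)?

Flight 1 in UTC: 00:20 − 5:45 = 18:35 on Sep 12.
+8 hours and 51 minutes → arrive 03:26 UTC on Sep 13.
Flight 2 in UTC: 18:19 − 4:00 = 14:19 on Sep 12.
+6 hours and 30 minutes → arrive 20:49 UTC on Sep 12.
Flight 2 lands earlier by 6 hours 37 minutes.

the second, by 6 hours 37 minutes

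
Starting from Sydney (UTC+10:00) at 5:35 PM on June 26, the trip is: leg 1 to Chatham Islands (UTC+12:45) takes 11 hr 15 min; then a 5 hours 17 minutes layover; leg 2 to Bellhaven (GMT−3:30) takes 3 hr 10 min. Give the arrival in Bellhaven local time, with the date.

11:47 PM on Jun 26

Convert departure to UTC: 5:35 PM − 10:00 = 7:35 AM UTC on Jun 26.
Add 11 hours 15 minutes leg 1 → 6:50 PM UTC.
Add 5 hours 17 minutes layover in Chatham Islands → 12:07 AM UTC (Jun 27).
Add 3 hours and 10 minutes leg 2 → 3:17 AM UTC.
Bellhaven is UTC−3:30, so local arrival = 3:17 AM − 3:30 = 11:47 PM on Jun 26.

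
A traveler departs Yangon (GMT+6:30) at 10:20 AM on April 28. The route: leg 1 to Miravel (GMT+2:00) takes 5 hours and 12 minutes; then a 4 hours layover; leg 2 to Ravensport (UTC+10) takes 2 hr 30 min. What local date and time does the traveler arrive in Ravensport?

Convert departure to UTC: 10:20 AM − 6:30 = 3:50 AM UTC on Apr 28.
Add 5 hours and 12 minutes leg 1 → 9:02 AM UTC.
Add 4 hours layover in Miravel → 1:02 PM UTC.
Add 2 hours and 30 minutes leg 2 → 3:32 PM UTC.
Ravensport is UTC+10:00, so local arrival = 3:32 PM + 10:00 = 1:32 AM on Apr 29.

1:32 AM on April 29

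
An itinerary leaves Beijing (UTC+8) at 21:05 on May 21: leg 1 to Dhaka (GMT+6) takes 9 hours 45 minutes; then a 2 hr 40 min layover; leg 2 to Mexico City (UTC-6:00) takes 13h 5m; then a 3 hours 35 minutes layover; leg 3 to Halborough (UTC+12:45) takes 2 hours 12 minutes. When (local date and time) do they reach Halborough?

Convert departure to UTC: 21:05 − 8:00 = 13:05 UTC on May 21.
Add 9 hours and 45 minutes leg 1 → 22:50 UTC.
Add 2 hours and 40 minutes layover in Dhaka → 01:30 UTC (May 22).
Add 13 hours and 5 minutes leg 2 → 14:35 UTC.
Add 3 hours 35 minutes layover in Mexico City → 18:10 UTC.
Add 2 hours and 12 minutes leg 3 → 20:22 UTC.
Halborough is UTC+12:45, so local arrival = 20:22 + 12:45 = 09:07 on May 23.

09:07 on May 23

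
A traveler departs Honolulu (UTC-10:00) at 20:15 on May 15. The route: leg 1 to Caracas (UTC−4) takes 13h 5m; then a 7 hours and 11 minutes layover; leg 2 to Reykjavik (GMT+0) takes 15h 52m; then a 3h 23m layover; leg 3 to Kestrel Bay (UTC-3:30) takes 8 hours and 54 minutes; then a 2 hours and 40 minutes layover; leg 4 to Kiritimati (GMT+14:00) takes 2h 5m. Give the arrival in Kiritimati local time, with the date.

01:25 on May 19

Convert departure to UTC: 20:15 + 10:00 = 06:15 UTC on May 16.
Add 13 hours 5 minutes leg 1 → 19:20 UTC.
Add 7 hours and 11 minutes layover in Caracas → 02:31 UTC (May 17).
Add 15 hours 52 minutes leg 2 → 18:23 UTC.
Add 3 hours and 23 minutes layover in Reykjavik → 21:46 UTC.
Add 8 hours 54 minutes leg 3 → 06:40 UTC (May 18).
Add 2 hours 40 minutes layover in Kestrel Bay → 09:20 UTC.
Add 2 hours 5 minutes leg 4 → 11:25 UTC.
Kiritimati is UTC+14:00, so local arrival = 11:25 + 14:00 = 01:25 on May 19.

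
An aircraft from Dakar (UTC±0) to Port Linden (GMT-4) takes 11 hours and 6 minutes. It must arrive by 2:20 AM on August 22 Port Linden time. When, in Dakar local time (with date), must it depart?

Target arrival in UTC: 2:20 AM + 4:00 = 6:20 AM on Aug 22.
Subtract 11 hours and 6 minutes → departure 7:14 PM UTC on Aug 21.
Dakar is UTC+0, so departure is 7:14 PM on Aug 21.

7:14 PM on Aug 21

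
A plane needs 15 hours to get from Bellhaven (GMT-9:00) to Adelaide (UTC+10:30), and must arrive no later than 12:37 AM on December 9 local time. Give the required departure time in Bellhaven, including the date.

Target arrival in UTC: 12:37 AM − 10:30 = 2:07 PM on Dec 8.
Subtract 15 hours → departure 11:07 PM UTC on Dec 7.
Bellhaven is UTC−9:00: 11:07 PM − 9:00 = 2:07 PM on Dec 7.

2:07 PM on December 7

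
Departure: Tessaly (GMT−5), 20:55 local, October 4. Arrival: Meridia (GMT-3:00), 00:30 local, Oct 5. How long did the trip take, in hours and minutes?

Departure in UTC: 20:55 + 5:00 = 01:55 on Oct 5.
Arrival in UTC: 00:30 + 3:00 = 03:30 on Oct 5.
Elapsed = 03:30 − 01:55 = 1 hour 35 minutes.

1 hour 35 minutes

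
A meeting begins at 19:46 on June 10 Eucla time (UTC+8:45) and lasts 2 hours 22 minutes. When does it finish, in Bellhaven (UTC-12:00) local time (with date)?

01:23 on June 10

Convert start to UTC: 19:46 − 8:45 = 11:01 UTC on Jun 10.
Add 2 hours 22 minutes duration → 13:23 UTC.
Bellhaven is UTC−12:00, so local end time = 13:23 − 12:00 = 01:23 on Jun 10.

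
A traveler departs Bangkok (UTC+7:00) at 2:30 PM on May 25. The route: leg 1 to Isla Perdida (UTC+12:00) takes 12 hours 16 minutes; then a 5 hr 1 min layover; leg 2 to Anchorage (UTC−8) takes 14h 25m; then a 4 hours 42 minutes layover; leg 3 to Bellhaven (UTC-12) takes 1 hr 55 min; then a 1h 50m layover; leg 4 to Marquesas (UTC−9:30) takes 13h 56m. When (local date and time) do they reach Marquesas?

4:05 AM on May 27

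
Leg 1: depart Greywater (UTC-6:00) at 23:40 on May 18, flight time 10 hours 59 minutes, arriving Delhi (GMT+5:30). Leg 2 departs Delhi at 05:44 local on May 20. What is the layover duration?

7 hours 35 minutes

Convert departure to UTC: 23:40 + 6:00 = 05:40 UTC on May 19.
Add 10 hours 59 minutes flight time → 16:39 UTC.
Delhi is UTC+5:30, so local arrival = 16:39 + 5:30 = 22:09 on May 19.
Layover = 05:44 − 22:09 (+1 day) = 7 hours 35 minutes.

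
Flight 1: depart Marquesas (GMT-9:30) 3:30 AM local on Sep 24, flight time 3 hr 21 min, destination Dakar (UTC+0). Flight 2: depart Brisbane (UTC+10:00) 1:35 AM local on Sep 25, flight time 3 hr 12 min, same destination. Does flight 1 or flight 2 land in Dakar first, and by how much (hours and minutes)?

Flight 1 in UTC: 3:30 AM + 9:30 = 1:00 PM on Sep 24.
+3 hours 21 minutes → arrive 4:21 PM UTC on Sep 24.
Flight 2 in UTC: 1:35 AM − 10:00 = 3:35 PM on Sep 24.
+3 hours 12 minutes → arrive 6:47 PM UTC on Sep 24.
Flight 1 lands earlier by 2 hours 26 minutes.

the first, by 2 hours 26 minutes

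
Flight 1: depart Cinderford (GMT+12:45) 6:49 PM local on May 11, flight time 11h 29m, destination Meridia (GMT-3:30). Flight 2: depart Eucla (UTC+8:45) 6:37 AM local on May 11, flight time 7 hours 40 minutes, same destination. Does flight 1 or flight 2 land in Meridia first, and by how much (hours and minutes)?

the second, by 12 hours 1 minute

Flight 1 in UTC: 6:49 PM − 12:45 = 6:04 AM on May 11.
+11 hours and 29 minutes → arrive 5:33 PM UTC on May 11.
Flight 2 in UTC: 6:37 AM − 8:45 = 9:52 PM on May 10.
+7 hours 40 minutes → arrive 5:32 AM UTC on May 11.
Flight 2 lands earlier by 12 hours 1 minute.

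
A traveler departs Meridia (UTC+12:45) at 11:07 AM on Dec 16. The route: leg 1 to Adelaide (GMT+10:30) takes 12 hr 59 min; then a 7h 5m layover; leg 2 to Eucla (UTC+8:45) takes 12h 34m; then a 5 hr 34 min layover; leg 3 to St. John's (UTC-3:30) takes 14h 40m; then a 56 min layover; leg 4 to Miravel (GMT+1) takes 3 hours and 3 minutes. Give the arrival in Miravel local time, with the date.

8:13 AM on December 18

Convert departure to UTC: 11:07 AM − 12:45 = 10:22 PM UTC on Dec 15.
Add 12 hours and 59 minutes leg 1 → 11:21 AM UTC (Dec 16).
Add 7 hours 5 minutes layover in Adelaide → 6:26 PM UTC.
Add 12 hours 34 minutes leg 2 → 7:00 AM UTC (Dec 17).
Add 5 hours and 34 minutes layover in Eucla → 12:34 PM UTC.
Add 14 hours and 40 minutes leg 3 → 3:14 AM UTC (Dec 18).
Add 56 minutes layover in St. John's → 4:10 AM UTC.
Add 3 hours 3 minutes leg 4 → 7:13 AM UTC.
Miravel is UTC+1:00, so local arrival = 7:13 AM + 1:00 = 8:13 AM on Dec 18.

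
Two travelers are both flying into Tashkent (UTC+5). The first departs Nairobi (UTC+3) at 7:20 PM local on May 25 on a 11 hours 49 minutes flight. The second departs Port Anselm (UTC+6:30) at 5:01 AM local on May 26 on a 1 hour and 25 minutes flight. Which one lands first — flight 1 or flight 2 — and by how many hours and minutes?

Flight 1 in UTC: 7:20 PM − 3:00 = 4:20 PM on May 25.
+11 hours 49 minutes → arrive 4:09 AM UTC on May 26.
Flight 2 in UTC: 5:01 AM − 6:30 = 10:31 PM on May 25.
+1 hour and 25 minutes → arrive 11:56 PM UTC on May 25.
Flight 2 lands earlier by 4 hours 13 minutes.

the second, by 4 hours 13 minutes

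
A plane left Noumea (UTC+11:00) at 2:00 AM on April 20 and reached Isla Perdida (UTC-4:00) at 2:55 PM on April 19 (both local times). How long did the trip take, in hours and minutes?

Departure in UTC: 2:00 AM − 11:00 = 3:00 PM on Apr 19.
Arrival in UTC: 2:55 PM + 4:00 = 6:55 PM on Apr 19.
Elapsed = 6:55 PM − 3:00 PM = 3 hours 55 minutes.

3 hours 55 minutes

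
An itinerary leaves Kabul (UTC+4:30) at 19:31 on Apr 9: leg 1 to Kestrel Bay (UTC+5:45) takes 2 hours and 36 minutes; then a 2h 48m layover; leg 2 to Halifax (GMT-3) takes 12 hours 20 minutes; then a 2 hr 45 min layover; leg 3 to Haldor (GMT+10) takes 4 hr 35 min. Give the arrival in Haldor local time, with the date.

Convert departure to UTC: 19:31 − 4:30 = 15:01 UTC on Apr 9.
Add 2 hours and 36 minutes leg 1 → 17:37 UTC.
Add 2 hours and 48 minutes layover in Kestrel Bay → 20:25 UTC.
Add 12 hours 20 minutes leg 2 → 08:45 UTC (Apr 10).
Add 2 hours and 45 minutes layover in Halifax → 11:30 UTC.
Add 4 hours 35 minutes leg 3 → 16:05 UTC.
Haldor is UTC+10:00, so local arrival = 16:05 + 10:00 = 02:05 on Apr 11.

02:05 on April 11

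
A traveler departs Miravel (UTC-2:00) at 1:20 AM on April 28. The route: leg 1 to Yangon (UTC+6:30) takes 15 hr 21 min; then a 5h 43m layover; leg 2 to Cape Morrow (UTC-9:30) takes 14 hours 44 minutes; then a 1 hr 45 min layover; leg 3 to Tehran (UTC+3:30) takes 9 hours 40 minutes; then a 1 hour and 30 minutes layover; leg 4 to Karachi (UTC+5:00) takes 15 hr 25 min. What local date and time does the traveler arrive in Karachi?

12:28 AM on May 1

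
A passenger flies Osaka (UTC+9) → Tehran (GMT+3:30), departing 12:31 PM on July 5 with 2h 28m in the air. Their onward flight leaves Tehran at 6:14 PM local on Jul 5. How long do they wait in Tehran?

Convert departure to UTC: 12:31 PM − 9:00 = 3:31 AM UTC on Jul 5.
Add 2 hours and 28 minutes flight time → 5:59 AM UTC.
Tehran is UTC+3:30, so local arrival = 5:59 AM + 3:30 = 9:29 AM on Jul 5.
Layover = 6:14 PM − 9:29 AM = 8 hours 45 minutes.

8 hours 45 minutes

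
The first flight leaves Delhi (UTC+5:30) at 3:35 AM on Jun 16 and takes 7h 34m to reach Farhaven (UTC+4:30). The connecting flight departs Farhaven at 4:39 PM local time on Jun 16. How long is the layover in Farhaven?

6 hours 30 minutes

Convert departure to UTC: 3:35 AM − 5:30 = 10:05 PM UTC on Jun 15.
Add 7 hours 34 minutes flight time → 5:39 AM UTC (Jun 16).
Farhaven is UTC+4:30, so local arrival = 5:39 AM + 4:30 = 10:09 AM on Jun 16.
Layover = 4:39 PM − 10:09 AM = 6 hours 30 minutes.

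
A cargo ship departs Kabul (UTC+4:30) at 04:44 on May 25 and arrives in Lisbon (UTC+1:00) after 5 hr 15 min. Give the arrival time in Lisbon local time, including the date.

Lisbon is 3:30 behind Kabul.
After 5 hours 15 minutes it is 09:59 in Kabul.
Shift by the zone difference: 09:59 − 3:30 = 06:29 on May 25 in Lisbon.

06:29 on May 25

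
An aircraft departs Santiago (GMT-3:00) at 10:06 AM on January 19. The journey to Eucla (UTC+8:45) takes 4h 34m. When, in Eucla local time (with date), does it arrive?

2:25 AM on Jan 20

Convert departure to UTC: 10:06 AM + 3:00 = 1:06 PM UTC on Jan 19.
Add 4 hours and 34 minutes travel time → 5:40 PM UTC.
Eucla is UTC+8:45, so local arrival = 5:40 PM + 8:45 = 2:25 AM on Jan 20.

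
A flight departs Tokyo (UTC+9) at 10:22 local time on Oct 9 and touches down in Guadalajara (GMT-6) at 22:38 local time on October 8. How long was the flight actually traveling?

3 hours 16 minutes

Guadalajara is 15:00 behind Tokyo.
Clock-face elapsed time (ignoring zones) is −11 hours 44 minutes.
Actual elapsed = −11 hours 44 minutes + 15:00 = 3 hours 16 minutes.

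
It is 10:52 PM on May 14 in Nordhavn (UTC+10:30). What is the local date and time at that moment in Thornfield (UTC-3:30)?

In UTC: 10:52 PM − 10:30 = 12:22 PM on May 14.
Thornfield is UTC−3:30: 12:22 PM − 3:30 = 8:52 AM on May 14.

8:52 AM on May 14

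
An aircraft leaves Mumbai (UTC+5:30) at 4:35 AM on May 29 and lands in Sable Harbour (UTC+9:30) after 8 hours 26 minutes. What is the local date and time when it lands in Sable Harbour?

Convert departure to UTC: 4:35 AM − 5:30 = 11:05 PM UTC on May 28.
Add 8 hours and 26 minutes travel time → 7:31 AM UTC (May 29).
Sable Harbour is UTC+9:30, so local arrival = 7:31 AM + 9:30 = 5:01 PM on May 29.

5:01 PM on May 29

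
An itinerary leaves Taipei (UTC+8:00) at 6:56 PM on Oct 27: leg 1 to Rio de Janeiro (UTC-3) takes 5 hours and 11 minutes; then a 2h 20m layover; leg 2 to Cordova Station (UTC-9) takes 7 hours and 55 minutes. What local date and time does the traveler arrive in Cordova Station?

Convert departure to UTC: 6:56 PM − 8:00 = 10:56 AM UTC on Oct 27.
Add 5 hours 11 minutes leg 1 → 4:07 PM UTC.
Add 2 hours 20 minutes layover in Rio de Janeiro → 6:27 PM UTC.
Add 7 hours 55 minutes leg 2 → 2:22 AM UTC (Oct 28).
Cordova Station is UTC−9:00, so local arrival = 2:22 AM − 9:00 = 5:22 PM on Oct 27.

5:22 PM on Oct 27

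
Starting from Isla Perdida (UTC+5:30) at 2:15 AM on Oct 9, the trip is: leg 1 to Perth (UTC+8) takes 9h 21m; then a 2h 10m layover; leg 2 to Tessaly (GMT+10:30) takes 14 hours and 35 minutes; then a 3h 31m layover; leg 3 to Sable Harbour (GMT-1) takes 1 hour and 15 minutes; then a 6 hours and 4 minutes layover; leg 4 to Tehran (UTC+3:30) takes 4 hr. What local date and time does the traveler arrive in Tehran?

Convert departure to UTC: 2:15 AM − 5:30 = 8:45 PM UTC on Oct 8.
Add 9 hours 21 minutes leg 1 → 6:06 AM UTC (Oct 9).
Add 2 hours and 10 minutes layover in Perth → 8:16 AM UTC.
Add 14 hours and 35 minutes leg 2 → 10:51 PM UTC.
Add 3 hours and 31 minutes layover in Tessaly → 2:22 AM UTC (Oct 10).
Add 1 hour and 15 minutes leg 3 → 3:37 AM UTC.
Add 6 hours and 4 minutes layover in Sable Harbour → 9:41 AM UTC.
Add 4 hours leg 4 → 1:41 PM UTC.
Tehran is UTC+3:30, so local arrival = 1:41 PM + 3:30 = 5:11 PM on Oct 10.

5:11 PM on October 10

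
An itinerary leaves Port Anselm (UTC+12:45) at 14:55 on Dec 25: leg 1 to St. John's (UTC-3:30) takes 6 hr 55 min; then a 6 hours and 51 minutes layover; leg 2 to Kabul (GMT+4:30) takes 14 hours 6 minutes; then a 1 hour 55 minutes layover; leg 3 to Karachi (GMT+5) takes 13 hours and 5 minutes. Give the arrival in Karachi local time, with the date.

02:02 on December 27

Convert departure to UTC: 14:55 − 12:45 = 02:10 UTC on Dec 25.
Add 6 hours 55 minutes leg 1 → 09:05 UTC.
Add 6 hours 51 minutes layover in St. John's → 15:56 UTC.
Add 14 hours and 6 minutes leg 2 → 06:02 UTC (Dec 26).
Add 1 hour and 55 minutes layover in Kabul → 07:57 UTC.
Add 13 hours and 5 minutes leg 3 → 21:02 UTC.
Karachi is UTC+5:00, so local arrival = 21:02 + 5:00 = 02:02 on Dec 27.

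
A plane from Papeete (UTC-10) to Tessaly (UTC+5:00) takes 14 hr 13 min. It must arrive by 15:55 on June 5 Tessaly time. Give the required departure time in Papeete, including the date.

10:42 on June 4

Target arrival in UTC: 15:55 − 5:00 = 10:55 on Jun 5.
Subtract 14 hours 13 minutes → departure 20:42 UTC on Jun 4.
Papeete is UTC−10:00: 20:42 − 10:00 = 10:42 on Jun 4.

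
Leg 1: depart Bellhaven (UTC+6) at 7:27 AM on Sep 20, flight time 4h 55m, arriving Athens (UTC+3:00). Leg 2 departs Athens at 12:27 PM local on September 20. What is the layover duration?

Convert departure to UTC: 7:27 AM − 6:00 = 1:27 AM UTC on Sep 20.
Add 4 hours and 55 minutes flight time → 6:22 AM UTC.
Athens is UTC+3:00, so local arrival = 6:22 AM + 3:00 = 9:22 AM on Sep 20.
Layover = 12:27 PM − 9:22 AM = 3 hours 5 minutes.

3 hours 5 minutes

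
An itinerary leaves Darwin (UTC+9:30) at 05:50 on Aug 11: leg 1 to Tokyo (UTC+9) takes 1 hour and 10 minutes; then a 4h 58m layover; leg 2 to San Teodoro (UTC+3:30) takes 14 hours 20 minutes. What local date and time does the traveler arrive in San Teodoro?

Convert departure to UTC: 05:50 − 9:30 = 20:20 UTC on Aug 10.
Add 1 hour 10 minutes leg 1 → 21:30 UTC.
Add 4 hours 58 minutes layover in Tokyo → 02:28 UTC (Aug 11).
Add 14 hours 20 minutes leg 2 → 16:48 UTC.
San Teodoro is UTC+3:30, so local arrival = 16:48 + 3:30 = 20:18 on Aug 11.

20:18 on Aug 11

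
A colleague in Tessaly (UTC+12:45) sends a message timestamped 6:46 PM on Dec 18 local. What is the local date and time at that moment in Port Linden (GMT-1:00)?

5:01 AM on December 18

In UTC: 6:46 PM − 12:45 = 6:01 AM on Dec 18.
Port Linden is UTC−1:00: 6:01 AM − 1:00 = 5:01 AM on Dec 18.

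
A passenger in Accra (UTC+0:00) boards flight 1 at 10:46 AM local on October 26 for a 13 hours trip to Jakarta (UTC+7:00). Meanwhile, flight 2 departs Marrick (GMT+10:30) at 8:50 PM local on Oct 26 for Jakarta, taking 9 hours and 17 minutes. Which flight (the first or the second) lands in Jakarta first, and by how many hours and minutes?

the second, by 4 hours 9 minutes

Flight 1 departs at 10:46 AM UTC (Oct 26).
+13 hours → arrive 11:46 PM UTC on Oct 26.
Flight 2 in UTC: 8:50 PM − 10:30 = 10:20 AM on Oct 26.
+9 hours and 17 minutes → arrive 7:37 PM UTC on Oct 26.
Flight 2 lands earlier by 4 hours 9 minutes.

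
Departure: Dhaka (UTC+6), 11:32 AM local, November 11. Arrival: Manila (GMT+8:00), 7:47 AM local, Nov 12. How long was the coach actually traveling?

18 hours 15 minutes

Manila is 2:00 ahead of Dhaka.
Clock-face elapsed time (ignoring zones) is 20 hours 15 minutes.
Actual elapsed = 20 hours 15 minutes − 2:00 = 18 hours 15 minutes.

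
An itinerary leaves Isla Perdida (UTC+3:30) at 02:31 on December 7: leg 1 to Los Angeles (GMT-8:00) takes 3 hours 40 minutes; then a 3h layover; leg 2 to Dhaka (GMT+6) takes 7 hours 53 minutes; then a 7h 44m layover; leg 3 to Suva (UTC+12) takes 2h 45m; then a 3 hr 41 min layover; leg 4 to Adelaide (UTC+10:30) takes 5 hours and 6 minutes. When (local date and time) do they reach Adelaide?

Convert departure to UTC: 02:31 − 3:30 = 23:01 UTC on Dec 6.
Add 3 hours and 40 minutes leg 1 → 02:41 UTC (Dec 7).
Add 3 hours layover in Los Angeles → 05:41 UTC.
Add 7 hours 53 minutes leg 2 → 13:34 UTC.
Add 7 hours and 44 minutes layover in Dhaka → 21:18 UTC.
Add 2 hours and 45 minutes leg 3 → 00:03 UTC (Dec 8).
Add 3 hours and 41 minutes layover in Suva → 03:44 UTC.
Add 5 hours and 6 minutes leg 4 → 08:50 UTC.
Adelaide is UTC+10:30, so local arrival = 08:50 + 10:30 = 19:20 on Dec 8.

19:20 on Dec 8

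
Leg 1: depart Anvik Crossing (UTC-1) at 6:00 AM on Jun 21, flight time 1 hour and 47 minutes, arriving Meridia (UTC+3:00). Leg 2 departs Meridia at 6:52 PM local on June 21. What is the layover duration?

7 hours 5 minutes

Convert departure to UTC: 6:00 AM + 1:00 = 7:00 AM UTC on Jun 21.
Add 1 hour 47 minutes flight time → 8:47 AM UTC.
Meridia is UTC+3:00, so local arrival = 8:47 AM + 3:00 = 11:47 AM on Jun 21.
Layover = 6:52 PM − 11:47 AM = 7 hours 5 minutes.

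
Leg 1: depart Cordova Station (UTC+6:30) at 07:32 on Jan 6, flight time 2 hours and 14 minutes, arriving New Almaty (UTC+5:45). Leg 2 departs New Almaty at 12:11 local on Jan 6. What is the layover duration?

3 hours 10 minutes

Convert departure to UTC: 07:32 − 6:30 = 01:02 UTC on Jan 6.
Add 2 hours 14 minutes flight time → 03:16 UTC.
New Almaty is UTC+5:45, so local arrival = 03:16 + 5:45 = 09:01 on Jan 6.
Layover = 12:11 − 09:01 = 3 hours 10 minutes.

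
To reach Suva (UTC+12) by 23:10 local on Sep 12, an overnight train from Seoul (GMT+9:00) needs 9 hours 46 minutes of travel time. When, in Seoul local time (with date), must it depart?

10:24 on Sep 12

Target arrival in UTC: 23:10 − 12:00 = 11:10 on Sep 12.
Subtract 9 hours and 46 minutes → departure 01:24 UTC on Sep 12.
Seoul is UTC+9:00: 01:24 + 9:00 = 10:24 on Sep 12.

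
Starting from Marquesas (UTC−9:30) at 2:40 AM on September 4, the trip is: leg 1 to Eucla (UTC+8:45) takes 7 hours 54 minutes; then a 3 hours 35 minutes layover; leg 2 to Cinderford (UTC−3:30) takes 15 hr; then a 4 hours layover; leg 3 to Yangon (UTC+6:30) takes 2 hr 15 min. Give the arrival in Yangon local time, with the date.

Convert departure to UTC: 2:40 AM + 9:30 = 12:10 PM UTC on Sep 4.
Add 7 hours 54 minutes leg 1 → 8:04 PM UTC.
Add 3 hours and 35 minutes layover in Eucla → 11:39 PM UTC.
Add 15 hours leg 2 → 2:39 PM UTC (Sep 5).
Add 4 hours layover in Cinderford → 6:39 PM UTC.
Add 2 hours 15 minutes leg 3 → 8:54 PM UTC.
Yangon is UTC+6:30, so local arrival = 8:54 PM + 6:30 = 3:24 AM on Sep 6.

3:24 AM on September 6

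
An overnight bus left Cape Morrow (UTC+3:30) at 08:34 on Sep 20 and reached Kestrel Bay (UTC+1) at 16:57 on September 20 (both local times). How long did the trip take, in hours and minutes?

Departure in UTC: 08:34 − 3:30 = 05:04 on Sep 20.
Arrival in UTC: 16:57 − 1:00 = 15:57 on Sep 20.
Elapsed = 15:57 − 05:04 = 10 hours 53 minutes.

10 hours 53 minutes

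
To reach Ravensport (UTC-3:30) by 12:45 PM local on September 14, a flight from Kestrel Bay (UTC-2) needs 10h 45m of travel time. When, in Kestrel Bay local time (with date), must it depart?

3:30 AM on September 14

Target arrival in UTC: 12:45 PM + 3:30 = 4:15 PM on Sep 14.
Subtract 10 hours 45 minutes → departure 5:30 AM UTC on Sep 14.
Kestrel Bay is UTC−2:00: 5:30 AM − 2:00 = 3:30 AM on Sep 14.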